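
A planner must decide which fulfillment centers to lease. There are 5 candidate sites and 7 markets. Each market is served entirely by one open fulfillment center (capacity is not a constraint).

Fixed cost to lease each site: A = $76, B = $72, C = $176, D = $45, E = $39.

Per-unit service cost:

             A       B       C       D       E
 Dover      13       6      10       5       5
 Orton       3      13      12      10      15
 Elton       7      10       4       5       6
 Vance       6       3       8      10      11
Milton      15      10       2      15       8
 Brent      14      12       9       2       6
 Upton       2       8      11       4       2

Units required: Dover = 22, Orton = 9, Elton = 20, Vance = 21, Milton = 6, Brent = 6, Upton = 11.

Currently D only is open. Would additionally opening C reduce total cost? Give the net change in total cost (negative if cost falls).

No — net change +36 (cost rises by 36).

Current service cost with {D}: 656.
Adding C: each market re-picks its cheapest; new service cost 516, saving 140.
Extra fixed cost: 176. Net change = 176 − 140 = 36.
(Totals: 701 → 737.)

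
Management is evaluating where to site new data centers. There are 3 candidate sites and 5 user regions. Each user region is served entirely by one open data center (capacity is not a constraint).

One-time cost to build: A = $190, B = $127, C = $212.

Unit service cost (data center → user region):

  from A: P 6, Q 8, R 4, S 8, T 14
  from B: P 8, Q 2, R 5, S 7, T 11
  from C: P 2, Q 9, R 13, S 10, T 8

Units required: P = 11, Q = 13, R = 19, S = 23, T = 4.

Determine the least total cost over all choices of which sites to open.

Minimum total cost: 541

For any fixed open set, each user region goes to its cheapest open site; total = fixed + service.
{B}: P→B 8·11=88, Q→B 2·13=26, R→B 5·19=95, S→B 7·23=161, T→B 11·4=44. Service 414; fixed 127; total 541.
{B, C}: service 336 + fixed 339 = 675
{A}: P→A 6·11=66, Q→A 8·13=104, R→A 4·19=76, S→A 8·23=184, T→A 14·4=56. Service 486; fixed 190; total 676.
{A, B, C}: P→C 2·11=22, Q→B 2·13=26, R→A 4·19=76, S→B 7·23=161, T→C 8·4=32. Service 317; fixed 529; total 846.
No other subset beats 541.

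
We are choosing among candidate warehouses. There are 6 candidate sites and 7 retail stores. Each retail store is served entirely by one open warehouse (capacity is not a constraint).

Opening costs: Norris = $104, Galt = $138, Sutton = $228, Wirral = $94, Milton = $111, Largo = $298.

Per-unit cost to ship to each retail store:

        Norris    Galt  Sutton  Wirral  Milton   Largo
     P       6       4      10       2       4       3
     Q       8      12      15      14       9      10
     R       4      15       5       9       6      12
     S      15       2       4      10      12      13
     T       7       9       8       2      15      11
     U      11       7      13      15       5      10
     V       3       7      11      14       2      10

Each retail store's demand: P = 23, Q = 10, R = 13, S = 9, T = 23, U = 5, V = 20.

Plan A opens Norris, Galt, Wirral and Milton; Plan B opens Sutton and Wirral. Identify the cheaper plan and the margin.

Plan A: {Norris, Galt, Wirral, Milton}: P→Wirral 2·23=46, Q→Norris 8·10=80, R→Norris 4·13=52, S→Galt 2·9=18, T→Wirral 2·23=46, U→Milton 5·5=25, V→Milton 2·20=40. Service 307; fixed 447; total 754.
Plan B: {Sutton, Wirral}: P→Wirral 2·23=46, Q→Wirral 14·10=140, R→Sutton 5·13=65, S→Sutton 4·9=36, T→Wirral 2·23=46, U→Sutton 13·5=65, V→Sutton 11·20=220. Service 618; fixed 322; total 940.
Difference: |754 − 940| = 186.

Plan A is cheaper by 186.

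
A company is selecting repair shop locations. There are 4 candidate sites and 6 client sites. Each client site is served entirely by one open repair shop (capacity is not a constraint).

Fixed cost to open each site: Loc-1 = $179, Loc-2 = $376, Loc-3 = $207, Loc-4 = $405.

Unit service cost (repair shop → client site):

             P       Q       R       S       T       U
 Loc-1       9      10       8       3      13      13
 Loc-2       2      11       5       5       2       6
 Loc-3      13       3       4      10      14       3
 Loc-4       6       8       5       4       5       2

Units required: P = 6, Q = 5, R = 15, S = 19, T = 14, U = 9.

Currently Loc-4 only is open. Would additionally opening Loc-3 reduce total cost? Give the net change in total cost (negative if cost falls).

No — net change +167 (cost rises by 167).

Current service cost with {Loc-4}: 315.
Adding Loc-3: each client site re-picks its cheapest; new service cost 275, saving 40.
Extra fixed cost: 207. Net change = 207 − 40 = 167.
(Totals: 720 → 887.)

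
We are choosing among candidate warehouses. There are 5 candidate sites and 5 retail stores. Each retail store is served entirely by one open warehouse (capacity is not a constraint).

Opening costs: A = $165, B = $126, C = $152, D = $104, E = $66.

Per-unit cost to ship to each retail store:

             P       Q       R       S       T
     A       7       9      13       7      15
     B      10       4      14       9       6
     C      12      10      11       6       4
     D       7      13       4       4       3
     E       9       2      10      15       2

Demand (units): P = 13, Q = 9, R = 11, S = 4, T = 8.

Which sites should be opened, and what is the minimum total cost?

Open D and E; minimum total cost 355.

For any fixed open set, each retail store goes to its cheapest open site; total = fixed + service.
{D, E}: P→D 7·13=91, Q→E 2·9=18, R→D 4·11=44, S→D 4·4=16, T→E 2·8=16. Service 185; fixed 170; total 355.
{E}: P→E 9·13=117, Q→E 2·9=18, R→E 10·11=110, S→E 15·4=60, T→E 2·8=16. Service 321; fixed 66; total 387.
{D}: service 292 + fixed 104 = 396
{A, B, C, D, E}: P→A 7·13=91, Q→E 2·9=18, R→D 4·11=44, S→D 4·4=16, T→E 2·8=16. Service 185; fixed 613; total 798.
No other subset beats 355.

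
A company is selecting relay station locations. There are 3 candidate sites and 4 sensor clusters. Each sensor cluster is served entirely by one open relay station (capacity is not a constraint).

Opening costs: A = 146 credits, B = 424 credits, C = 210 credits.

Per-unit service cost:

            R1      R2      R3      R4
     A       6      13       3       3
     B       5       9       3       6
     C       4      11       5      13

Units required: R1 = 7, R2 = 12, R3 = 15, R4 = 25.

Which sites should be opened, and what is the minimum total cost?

For any fixed open set, each sensor cluster goes to its cheapest open site; total = fixed + service.
{A}: R1→A 6·7=42, R2→A 13·12=156, R3→A 3·15=45, R4→A 3·25=75. Service 318; fixed 146; total 464.
{A, C}: service 280 + fixed 356 = 636
{B}: service 338 + fixed 424 = 762
{A, B, C}: R1→C 4·7=28, R2→B 9·12=108, R3→A 3·15=45, R4→A 3·25=75. Service 256; fixed 780; total 1036.
(All 7 nonempty subsets were checked; A only is lowest.)

Open A only; minimum total cost 464.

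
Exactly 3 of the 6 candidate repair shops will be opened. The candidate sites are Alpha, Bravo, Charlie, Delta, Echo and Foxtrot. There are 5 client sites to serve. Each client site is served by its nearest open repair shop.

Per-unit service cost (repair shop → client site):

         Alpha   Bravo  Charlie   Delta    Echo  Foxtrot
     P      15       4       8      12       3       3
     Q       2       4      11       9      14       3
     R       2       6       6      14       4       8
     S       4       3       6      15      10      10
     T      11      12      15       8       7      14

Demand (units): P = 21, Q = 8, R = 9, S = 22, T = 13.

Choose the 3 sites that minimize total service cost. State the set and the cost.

Choose Alpha, Bravo and Echo; total service cost 254.

With exactly 3 open, each client site uses its cheapest among the chosen.
{Alpha, Bravo, Echo}: P→Echo 3·21=63, Q→Alpha 2·8=16, R→Alpha 2·9=18, S→Bravo 3·22=66, T→Echo 7·13=91. Service cost 254.
{Alpha, Charlie, Echo}: service cost 276
{Alpha, Delta, Echo}: service cost 276
Among all 20 size-3 choices, {Alpha, Bravo, Echo} is lowest.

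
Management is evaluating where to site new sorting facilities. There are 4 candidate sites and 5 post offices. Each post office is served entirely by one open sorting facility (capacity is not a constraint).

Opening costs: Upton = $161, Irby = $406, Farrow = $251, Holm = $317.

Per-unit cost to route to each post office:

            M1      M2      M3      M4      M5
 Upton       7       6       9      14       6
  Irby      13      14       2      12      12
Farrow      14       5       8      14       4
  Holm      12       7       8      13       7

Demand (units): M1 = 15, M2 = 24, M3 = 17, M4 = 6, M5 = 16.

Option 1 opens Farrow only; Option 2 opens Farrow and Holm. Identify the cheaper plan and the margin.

Option 1 is cheaper by 281.

Option 1: {Farrow}: M1→Farrow 14·15=210, M2→Farrow 5·24=120, M3→Farrow 8·17=136, M4→Farrow 14·6=84, M5→Farrow 4·16=64. Service 614; fixed 251; total 865.
Option 2: {Farrow, Holm}: M1→Holm 12·15=180, M2→Farrow 5·24=120, M3→Farrow 8·17=136, M4→Holm 13·6=78, M5→Farrow 4·16=64. Service 578; fixed 568; total 1146.
Difference: |865 − 1146| = 281.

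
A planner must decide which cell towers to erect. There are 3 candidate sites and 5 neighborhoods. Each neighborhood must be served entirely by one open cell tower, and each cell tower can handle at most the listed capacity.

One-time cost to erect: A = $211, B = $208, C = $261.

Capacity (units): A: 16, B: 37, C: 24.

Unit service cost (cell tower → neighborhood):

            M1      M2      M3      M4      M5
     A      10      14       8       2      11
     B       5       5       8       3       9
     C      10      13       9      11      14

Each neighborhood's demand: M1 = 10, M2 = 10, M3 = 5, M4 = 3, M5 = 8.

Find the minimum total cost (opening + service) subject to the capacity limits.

Open {B}: M1→B 5·10=50, M2→B 5·10=50, M3→B 8·5=40, M4→B 3·3=9, M5→B 9·8=72.
Loads: B carries 36/37. Service 221; fixed 208; total 429.
Next best feasible plan costs 637.

Minimum total cost: 429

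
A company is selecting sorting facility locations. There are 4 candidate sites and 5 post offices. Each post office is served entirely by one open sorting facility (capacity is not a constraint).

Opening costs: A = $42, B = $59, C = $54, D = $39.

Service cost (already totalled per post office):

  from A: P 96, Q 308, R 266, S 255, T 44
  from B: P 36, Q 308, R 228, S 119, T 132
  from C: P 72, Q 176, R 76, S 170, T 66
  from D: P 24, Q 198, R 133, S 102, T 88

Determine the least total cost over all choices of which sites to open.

For any fixed open set, each post office goes to its cheapest open site; total = fixed + service.
{C, D}: P→D 24, Q→C 176, R→C 76, S→D 102, T→C 66. Service 444; fixed 93; total 537.
{A, C, D}: service 422 + fixed 135 = 557
{A, D}: service 501 + fixed 81 = 582
{A, B, C, D}: P→D 24, Q→C 176, R→C 76, S→D 102, T→A 44. Service 422; fixed 194; total 616.
No other subset beats 537.

Minimum total cost: 537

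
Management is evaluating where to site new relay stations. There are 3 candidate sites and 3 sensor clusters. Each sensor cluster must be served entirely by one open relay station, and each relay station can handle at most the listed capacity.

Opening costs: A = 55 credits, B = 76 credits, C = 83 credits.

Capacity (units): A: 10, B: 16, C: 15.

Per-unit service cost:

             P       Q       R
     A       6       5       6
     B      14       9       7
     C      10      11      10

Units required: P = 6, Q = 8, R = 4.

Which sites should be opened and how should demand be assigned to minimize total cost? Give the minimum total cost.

Open {A, B}: P→A 6·6=36, Q→B 9·8=72, R→A 6·4=24.
Loads: A carries 10/10, B carries 8/16. Service 132; fixed 131; total 263.
Next best feasible plan costs 267.

Minimum total cost: 263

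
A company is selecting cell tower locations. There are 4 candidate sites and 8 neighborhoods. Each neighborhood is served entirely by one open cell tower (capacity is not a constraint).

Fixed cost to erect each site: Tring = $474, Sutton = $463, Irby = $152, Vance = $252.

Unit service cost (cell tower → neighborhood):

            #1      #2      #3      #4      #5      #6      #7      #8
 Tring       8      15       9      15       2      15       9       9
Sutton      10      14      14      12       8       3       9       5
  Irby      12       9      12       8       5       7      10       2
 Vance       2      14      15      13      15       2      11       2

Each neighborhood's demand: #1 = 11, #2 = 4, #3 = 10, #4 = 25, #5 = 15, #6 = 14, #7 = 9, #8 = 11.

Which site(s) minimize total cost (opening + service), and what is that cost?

For any fixed open set, each neighborhood goes to its cheapest open site; total = fixed + service.
{Irby}: #1→Irby 12·11=132, #2→Irby 9·4=36, #3→Irby 12·10=120, #4→Irby 8·25=200, #5→Irby 5·15=75, #6→Irby 7·14=98, #7→Irby 10·9=90, #8→Irby 2·11=22. Service 773; fixed 152; total 925.
{Irby, Vance}: #1→Vance 2·11=22, #2→Irby 9·4=36, #3→Irby 12·10=120, #4→Irby 8·25=200, #5→Irby 5·15=75, #6→Vance 2·14=28, #7→Irby 10·9=90, #8→Irby 2·11=22. Service 593; fixed 404; total 997.
{Vance}: #1→Vance 2·11=22, #2→Vance 14·4=56, #3→Vance 15·10=150, #4→Vance 13·25=325, #5→Vance 15·15=225, #6→Vance 2·14=28, #7→Vance 11·9=99, #8→Vance 2·11=22. Service 927; fixed 252; total 1179.
{Tring, Sutton, Irby, Vance}: service 509 + fixed 1341 = 1850
No other subset beats 925.

Open Irby only; minimum total cost 925.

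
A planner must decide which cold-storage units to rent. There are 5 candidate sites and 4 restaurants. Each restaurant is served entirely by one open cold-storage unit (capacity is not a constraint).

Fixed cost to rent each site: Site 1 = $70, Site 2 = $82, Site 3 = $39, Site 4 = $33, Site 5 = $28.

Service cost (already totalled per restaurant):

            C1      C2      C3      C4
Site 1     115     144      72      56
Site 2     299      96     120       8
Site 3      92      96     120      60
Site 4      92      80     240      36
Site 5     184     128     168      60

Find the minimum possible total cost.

Minimum total cost: 383

For any fixed open set, each restaurant goes to its cheapest open site; total = fixed + service.
{Site 1, Site 4}: C1→Site 4 92, C2→Site 4 80, C3→Site 1 72, C4→Site 4 36. Service 280; fixed 103; total 383.
{Site 3, Site 4}: service 328 + fixed 72 = 400
{Site 3}: C1→Site 3 92, C2→Site 3 96, C3→Site 3 120, C4→Site 3 60. Service 368; fixed 39; total 407.
{Site 1, Site 2, Site 3, Site 4, Site 5}: service 252 + fixed 252 = 504
No other subset beats 383.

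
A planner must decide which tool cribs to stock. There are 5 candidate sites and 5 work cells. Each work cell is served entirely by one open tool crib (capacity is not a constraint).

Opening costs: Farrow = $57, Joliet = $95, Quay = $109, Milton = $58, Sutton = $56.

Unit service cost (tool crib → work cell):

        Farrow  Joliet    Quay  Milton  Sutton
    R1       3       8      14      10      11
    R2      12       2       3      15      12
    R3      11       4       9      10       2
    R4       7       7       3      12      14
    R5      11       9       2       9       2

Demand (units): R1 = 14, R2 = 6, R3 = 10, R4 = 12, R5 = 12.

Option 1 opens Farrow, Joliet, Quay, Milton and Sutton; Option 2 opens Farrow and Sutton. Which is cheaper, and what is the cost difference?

Option 2 is cheaper by 154.

Option 1: {Farrow, Joliet, Quay, Milton, Sutton}: R1→Farrow 3·14=42, R2→Joliet 2·6=12, R3→Sutton 2·10=20, R4→Quay 3·12=36, R5→Quay 2·12=24. Service 134; fixed 375; total 509.
Option 2: {Farrow, Sutton}: R1→Farrow 3·14=42, R2→Farrow 12·6=72, R3→Sutton 2·10=20, R4→Farrow 7·12=84, R5→Sutton 2·12=24. Service 242; fixed 113; total 355.
Difference: |509 − 355| = 154.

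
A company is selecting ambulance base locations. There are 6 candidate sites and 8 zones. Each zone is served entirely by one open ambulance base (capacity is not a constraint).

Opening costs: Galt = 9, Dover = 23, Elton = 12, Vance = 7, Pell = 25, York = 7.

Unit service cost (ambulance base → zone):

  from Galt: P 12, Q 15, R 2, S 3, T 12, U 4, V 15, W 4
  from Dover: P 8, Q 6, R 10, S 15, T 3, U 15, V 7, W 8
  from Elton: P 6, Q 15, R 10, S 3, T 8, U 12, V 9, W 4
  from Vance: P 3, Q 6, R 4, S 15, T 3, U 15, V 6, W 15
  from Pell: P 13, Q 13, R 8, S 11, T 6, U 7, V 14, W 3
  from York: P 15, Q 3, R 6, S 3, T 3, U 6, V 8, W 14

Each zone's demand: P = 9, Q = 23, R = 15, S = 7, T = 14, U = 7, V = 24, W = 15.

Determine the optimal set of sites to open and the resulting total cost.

Open Galt, Vance and York; minimum total cost 444.

For any fixed open set, each zone goes to its cheapest open site; total = fixed + service.
{Galt, Vance, York}: P→Vance 3·9=27, Q→York 3·23=69, R→Galt 2·15=30, S→Galt 3·7=21, T→Vance 3·14=42, U→Galt 4·7=28, V→Vance 6·24=144, W→Galt 4·15=60. Service 421; fixed 23; total 444.
{Galt, Vance, Pell, York}: P→Vance 3·9=27, Q→York 3·23=69, R→Galt 2·15=30, S→Galt 3·7=21, T→Vance 3·14=42, U→Galt 4·7=28, V→Vance 6·24=144, W→Pell 3·15=45. Service 406; fixed 48; total 454.
{Galt, Elton, Vance, York}: service 421 + fixed 35 = 456
{Galt, Dover, Elton, Vance, Pell, York}: service 406 + fixed 83 = 489
No other subset beats 444.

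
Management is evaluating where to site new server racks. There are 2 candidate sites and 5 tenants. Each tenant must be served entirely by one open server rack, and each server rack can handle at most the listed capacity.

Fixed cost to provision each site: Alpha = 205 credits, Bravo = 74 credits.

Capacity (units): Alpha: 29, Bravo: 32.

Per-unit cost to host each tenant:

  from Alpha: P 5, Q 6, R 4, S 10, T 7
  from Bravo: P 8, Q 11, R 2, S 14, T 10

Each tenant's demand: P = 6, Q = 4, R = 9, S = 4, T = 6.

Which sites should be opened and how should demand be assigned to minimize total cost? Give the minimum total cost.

Open {Bravo}: P→Bravo 8·6=48, Q→Bravo 11·4=44, R→Bravo 2·9=18, S→Bravo 14·4=56, T→Bravo 10·6=60.
Loads: Bravo carries 29/32. Service 226; fixed 74; total 300.
Next best feasible plan costs 377.

Minimum total cost: 300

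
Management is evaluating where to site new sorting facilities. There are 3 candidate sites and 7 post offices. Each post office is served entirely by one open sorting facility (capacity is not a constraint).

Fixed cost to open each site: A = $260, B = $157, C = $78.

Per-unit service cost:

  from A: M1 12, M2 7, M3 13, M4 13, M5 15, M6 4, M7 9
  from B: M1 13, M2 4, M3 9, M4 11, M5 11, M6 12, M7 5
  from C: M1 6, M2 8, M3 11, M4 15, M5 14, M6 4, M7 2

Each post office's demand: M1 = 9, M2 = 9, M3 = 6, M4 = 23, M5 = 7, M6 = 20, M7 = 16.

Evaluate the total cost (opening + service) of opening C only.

Each post office is assigned to its cheapest site among the open ones.
{C}: M1→C 6·9=54, M2→C 8·9=72, M3→C 11·6=66, M4→C 15·23=345, M5→C 14·7=98, M6→C 4·20=80, M7→C 2·16=32. Service 747; fixed 78; total 825.

Total cost: 825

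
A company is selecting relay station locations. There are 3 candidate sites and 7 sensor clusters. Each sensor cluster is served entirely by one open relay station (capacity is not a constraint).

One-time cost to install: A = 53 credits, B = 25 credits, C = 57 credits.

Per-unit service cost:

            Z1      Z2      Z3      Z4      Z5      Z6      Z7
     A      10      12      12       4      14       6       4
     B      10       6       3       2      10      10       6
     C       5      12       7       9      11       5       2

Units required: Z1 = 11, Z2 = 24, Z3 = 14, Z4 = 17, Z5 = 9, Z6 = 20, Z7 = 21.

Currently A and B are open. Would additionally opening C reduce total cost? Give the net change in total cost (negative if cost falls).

Yes — net change −60 (cost falls by 60).

Current service cost with {A, B}: 624.
Adding C: each sensor cluster re-picks its cheapest; new service cost 507, saving 117.
Extra fixed cost: 57. Net change = 57 − 117 = -60.
(Totals: 702 → 642.)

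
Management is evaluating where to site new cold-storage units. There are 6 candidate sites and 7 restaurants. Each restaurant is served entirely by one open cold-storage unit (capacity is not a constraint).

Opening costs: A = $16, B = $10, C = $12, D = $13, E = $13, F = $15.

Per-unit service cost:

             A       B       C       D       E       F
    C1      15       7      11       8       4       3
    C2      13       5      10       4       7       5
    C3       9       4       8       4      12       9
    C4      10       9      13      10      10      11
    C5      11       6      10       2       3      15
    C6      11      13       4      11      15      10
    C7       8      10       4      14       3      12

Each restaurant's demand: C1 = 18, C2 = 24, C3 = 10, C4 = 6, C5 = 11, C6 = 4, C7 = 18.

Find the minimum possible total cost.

Minimum total cost: 395

For any fixed open set, each restaurant goes to its cheapest open site; total = fixed + service.
{C, D, E, F}: C1→F 3·18=54, C2→D 4·24=96, C3→D 4·10=40, C4→D 10·6=60, C5→D 2·11=22, C6→C 4·4=16, C7→E 3·18=54. Service 342; fixed 53; total 395.
{C, D, E}: service 360 + fixed 38 = 398
{B, C, D, E, F}: service 336 + fixed 63 = 399
{A, B, C, D, E, F}: service 336 + fixed 79 = 415
No other subset beats 395.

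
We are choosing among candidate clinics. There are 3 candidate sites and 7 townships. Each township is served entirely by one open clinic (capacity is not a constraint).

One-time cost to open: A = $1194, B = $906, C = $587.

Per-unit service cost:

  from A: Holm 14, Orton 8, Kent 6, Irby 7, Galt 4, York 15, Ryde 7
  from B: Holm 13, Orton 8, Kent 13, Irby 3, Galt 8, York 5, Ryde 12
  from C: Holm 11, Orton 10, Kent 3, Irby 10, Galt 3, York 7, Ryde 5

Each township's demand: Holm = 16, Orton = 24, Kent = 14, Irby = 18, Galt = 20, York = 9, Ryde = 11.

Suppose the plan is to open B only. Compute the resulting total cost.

Each township is assigned to its cheapest site among the open ones.
{B}: Holm→B 13·16=208, Orton→B 8·24=192, Kent→B 13·14=182, Irby→B 3·18=54, Galt→B 8·20=160, York→B 5·9=45, Ryde→B 12·11=132. Service 973; fixed 906; total 1879.

Total cost: 1879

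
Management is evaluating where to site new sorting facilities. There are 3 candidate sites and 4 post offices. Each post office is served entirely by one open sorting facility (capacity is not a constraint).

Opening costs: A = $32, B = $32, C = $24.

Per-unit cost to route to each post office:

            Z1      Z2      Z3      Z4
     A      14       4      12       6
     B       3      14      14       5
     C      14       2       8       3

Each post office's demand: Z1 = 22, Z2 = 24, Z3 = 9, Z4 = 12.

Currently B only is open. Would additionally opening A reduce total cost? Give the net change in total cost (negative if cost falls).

Current service cost with {B}: 588.
Adding A: each post office re-picks its cheapest; new service cost 330, saving 258.
Extra fixed cost: 32. Net change = 32 − 258 = -226.
(Totals: 620 → 394.)

Yes — net change −226 (cost falls by 226).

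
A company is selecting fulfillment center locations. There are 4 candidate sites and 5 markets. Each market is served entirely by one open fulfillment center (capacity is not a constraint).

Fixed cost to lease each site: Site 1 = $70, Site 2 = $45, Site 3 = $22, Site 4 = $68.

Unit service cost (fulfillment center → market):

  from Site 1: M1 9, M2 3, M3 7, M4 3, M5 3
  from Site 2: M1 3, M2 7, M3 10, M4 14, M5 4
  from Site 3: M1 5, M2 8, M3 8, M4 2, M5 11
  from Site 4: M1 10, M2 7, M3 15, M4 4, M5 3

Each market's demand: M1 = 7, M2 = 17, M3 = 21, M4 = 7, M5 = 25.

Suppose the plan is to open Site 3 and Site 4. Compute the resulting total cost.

Each market is assigned to its cheapest site among the open ones.
{Site 3, Site 4}: M1→Site 3 5·7=35, M2→Site 4 7·17=119, M3→Site 3 8·21=168, M4→Site 3 2·7=14, M5→Site 4 3·25=75. Service 411; fixed 90; total 501.

Total cost: 501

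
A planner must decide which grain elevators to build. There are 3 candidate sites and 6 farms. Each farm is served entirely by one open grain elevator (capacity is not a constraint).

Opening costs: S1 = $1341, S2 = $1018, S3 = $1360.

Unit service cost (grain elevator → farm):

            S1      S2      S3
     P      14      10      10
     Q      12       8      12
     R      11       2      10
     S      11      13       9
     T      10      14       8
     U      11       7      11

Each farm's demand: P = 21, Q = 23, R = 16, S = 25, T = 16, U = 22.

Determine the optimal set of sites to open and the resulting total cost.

For any fixed open set, each farm goes to its cheapest open site; total = fixed + service.
{S2}: P→S2 10·21=210, Q→S2 8·23=184, R→S2 2·16=32, S→S2 13·25=325, T→S2 14·16=224, U→S2 7·22=154. Service 1129; fixed 1018; total 2147.
{S3}: service 1241 + fixed 1360 = 2601
{S1}: service 1423 + fixed 1341 = 2764
{S1, S2, S3}: P→S2 10·21=210, Q→S2 8·23=184, R→S2 2·16=32, S→S3 9·25=225, T→S3 8·16=128, U→S2 7·22=154. Service 933; fixed 3719; total 4652.
No other subset beats 2147.

Open S2 only; minimum total cost 2147.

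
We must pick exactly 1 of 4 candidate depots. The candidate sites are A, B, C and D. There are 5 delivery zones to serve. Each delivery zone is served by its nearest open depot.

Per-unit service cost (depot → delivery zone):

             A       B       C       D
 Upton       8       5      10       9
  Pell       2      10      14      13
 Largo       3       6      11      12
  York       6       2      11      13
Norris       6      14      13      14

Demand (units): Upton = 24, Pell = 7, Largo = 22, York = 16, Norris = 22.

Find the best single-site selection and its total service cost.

With exactly 1 open, each delivery zone uses its cheapest among the chosen.
{A}: Upton→A 8·24=192, Pell→A 2·7=14, Largo→A 3·22=66, York→A 6·16=96, Norris→A 6·22=132. Service cost 500.
{B}: service cost 662
{C}: service cost 1042
Among all 4 size-1 choices, {A} is lowest.

Choose A only; total service cost 500.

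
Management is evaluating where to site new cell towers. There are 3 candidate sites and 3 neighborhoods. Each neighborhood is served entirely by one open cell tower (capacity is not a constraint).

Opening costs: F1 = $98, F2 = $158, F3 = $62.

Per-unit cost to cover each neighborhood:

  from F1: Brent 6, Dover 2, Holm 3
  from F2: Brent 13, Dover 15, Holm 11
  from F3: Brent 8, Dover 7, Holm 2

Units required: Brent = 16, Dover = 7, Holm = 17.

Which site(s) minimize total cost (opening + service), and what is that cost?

Open F1 only; minimum total cost 259.

For any fixed open set, each neighborhood goes to its cheapest open site; total = fixed + service.
{F1}: Brent→F1 6·16=96, Dover→F1 2·7=14, Holm→F1 3·17=51. Service 161; fixed 98; total 259.
{F3}: Brent→F3 8·16=128, Dover→F3 7·7=49, Holm→F3 2·17=34. Service 211; fixed 62; total 273.
{F1, F3}: Brent→F1 6·16=96, Dover→F1 2·7=14, Holm→F3 2·17=34. Service 144; fixed 160; total 304.
{F1, F2, F3}: service 144 + fixed 318 = 462
No other subset beats 259.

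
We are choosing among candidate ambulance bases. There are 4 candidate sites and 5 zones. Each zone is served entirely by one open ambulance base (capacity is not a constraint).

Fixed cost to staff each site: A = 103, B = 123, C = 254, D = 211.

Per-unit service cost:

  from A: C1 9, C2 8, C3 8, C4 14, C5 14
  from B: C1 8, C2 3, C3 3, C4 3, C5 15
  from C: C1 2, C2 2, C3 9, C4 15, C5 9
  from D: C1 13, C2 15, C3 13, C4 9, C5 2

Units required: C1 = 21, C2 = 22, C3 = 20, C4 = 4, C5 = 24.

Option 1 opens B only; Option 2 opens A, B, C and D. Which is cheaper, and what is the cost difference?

Option 1 is cheaper by 108.

Option 1: {B}: C1→B 8·21=168, C2→B 3·22=66, C3→B 3·20=60, C4→B 3·4=12, C5→B 15·24=360. Service 666; fixed 123; total 789.
Option 2: {A, B, C, D}: C1→C 2·21=42, C2→C 2·22=44, C3→B 3·20=60, C4→B 3·4=12, C5→D 2·24=48. Service 206; fixed 691; total 897.
Difference: |789 − 897| = 108.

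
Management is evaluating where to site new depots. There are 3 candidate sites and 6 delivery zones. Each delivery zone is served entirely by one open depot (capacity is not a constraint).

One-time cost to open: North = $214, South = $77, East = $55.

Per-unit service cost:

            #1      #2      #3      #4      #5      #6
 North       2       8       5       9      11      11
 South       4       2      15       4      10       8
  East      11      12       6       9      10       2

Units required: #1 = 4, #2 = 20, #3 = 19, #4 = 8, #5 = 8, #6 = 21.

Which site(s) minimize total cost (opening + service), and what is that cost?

For any fixed open set, each delivery zone goes to its cheapest open site; total = fixed + service.
{South, East}: #1→South 4·4=16, #2→South 2·20=40, #3→East 6·19=114, #4→South 4·8=32, #5→South 10·8=80, #6→East 2·21=42. Service 324; fixed 132; total 456.
{North, South, East}: service 297 + fixed 346 = 643
{East}: service 592 + fixed 55 = 647
No other subset beats 456.

Open South and East; minimum total cost 456.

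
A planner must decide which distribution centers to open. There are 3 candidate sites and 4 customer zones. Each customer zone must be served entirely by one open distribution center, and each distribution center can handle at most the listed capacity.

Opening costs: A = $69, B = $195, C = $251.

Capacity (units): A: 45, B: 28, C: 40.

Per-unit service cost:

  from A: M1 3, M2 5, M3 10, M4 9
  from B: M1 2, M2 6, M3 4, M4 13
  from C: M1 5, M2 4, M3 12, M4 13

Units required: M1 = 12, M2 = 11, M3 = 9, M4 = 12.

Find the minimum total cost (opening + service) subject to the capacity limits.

Minimum total cost: 358

Open {A}: M1→A 3·12=36, M2→A 5·11=55, M3→A 10·9=90, M4→A 9·12=108.
Loads: A carries 44/45. Service 289; fixed 69; total 358.
Next best feasible plan costs 487.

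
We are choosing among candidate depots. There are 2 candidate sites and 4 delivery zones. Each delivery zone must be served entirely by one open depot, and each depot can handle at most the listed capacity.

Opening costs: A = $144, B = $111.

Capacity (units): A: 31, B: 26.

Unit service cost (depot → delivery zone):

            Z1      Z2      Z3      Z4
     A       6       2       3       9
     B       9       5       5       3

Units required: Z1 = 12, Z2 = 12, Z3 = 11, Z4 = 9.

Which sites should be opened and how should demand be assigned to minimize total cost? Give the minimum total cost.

Minimum total cost: 433

Open {A, B}: Z1→A 6·12=72, Z2→A 2·12=24, Z3→B 5·11=55, Z4→B 3·9=27.
Loads: A carries 24/31, B carries 20/26. Service 178; fixed 255; total 433.
Next best feasible plan costs 447.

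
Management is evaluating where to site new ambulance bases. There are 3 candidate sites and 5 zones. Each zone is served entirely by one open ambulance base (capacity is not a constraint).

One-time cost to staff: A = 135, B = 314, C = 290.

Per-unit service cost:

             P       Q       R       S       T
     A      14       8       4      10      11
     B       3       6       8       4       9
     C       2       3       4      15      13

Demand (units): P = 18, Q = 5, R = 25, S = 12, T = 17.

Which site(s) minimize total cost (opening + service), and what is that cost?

Open B only; minimum total cost 799.

For any fixed open set, each zone goes to its cheapest open site; total = fixed + service.
{B}: P→B 3·18=54, Q→B 6·5=30, R→B 8·25=200, S→B 4·12=48, T→B 9·17=153. Service 485; fixed 314; total 799.
{A}: P→A 14·18=252, Q→A 8·5=40, R→A 4·25=100, S→A 10·12=120, T→A 11·17=187. Service 699; fixed 135; total 834.
{A, B}: service 385 + fixed 449 = 834
{A, B, C}: service 352 + fixed 739 = 1091
No other subset beats 799.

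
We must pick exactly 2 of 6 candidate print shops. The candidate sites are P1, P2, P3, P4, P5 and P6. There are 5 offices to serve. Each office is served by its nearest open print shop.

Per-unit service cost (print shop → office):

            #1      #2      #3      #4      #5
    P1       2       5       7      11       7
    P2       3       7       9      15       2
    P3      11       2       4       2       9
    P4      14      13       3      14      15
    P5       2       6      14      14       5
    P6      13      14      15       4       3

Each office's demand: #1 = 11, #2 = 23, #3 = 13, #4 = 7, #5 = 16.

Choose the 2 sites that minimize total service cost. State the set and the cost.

Choose P2 and P3; total service cost 177.

With exactly 2 open, each office uses its cheapest among the chosen.
{P2, P3}: #1→P2 3·11=33, #2→P3 2·23=46, #3→P3 4·13=52, #4→P3 2·7=14, #5→P2 2·16=32. Service cost 177.
{P3, P5}: service cost 214
{P1, P3}: service cost 246
Among all 15 size-2 choices, {P2, P3} is lowest.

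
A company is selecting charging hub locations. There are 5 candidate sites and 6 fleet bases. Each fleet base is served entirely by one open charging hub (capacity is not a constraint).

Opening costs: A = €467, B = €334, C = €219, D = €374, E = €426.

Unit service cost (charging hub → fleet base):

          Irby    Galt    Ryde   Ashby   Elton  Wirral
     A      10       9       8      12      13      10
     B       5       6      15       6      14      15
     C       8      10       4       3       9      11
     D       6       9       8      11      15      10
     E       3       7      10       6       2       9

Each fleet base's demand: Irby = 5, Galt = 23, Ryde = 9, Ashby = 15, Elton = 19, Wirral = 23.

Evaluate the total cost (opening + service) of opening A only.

Each fleet base is assigned to its cheapest site among the open ones.
{A}: Irby→A 10·5=50, Galt→A 9·23=207, Ryde→A 8·9=72, Ashby→A 12·15=180, Elton→A 13·19=247, Wirral→A 10·23=230. Service 986; fixed 467; total 1453.

Total cost: 1453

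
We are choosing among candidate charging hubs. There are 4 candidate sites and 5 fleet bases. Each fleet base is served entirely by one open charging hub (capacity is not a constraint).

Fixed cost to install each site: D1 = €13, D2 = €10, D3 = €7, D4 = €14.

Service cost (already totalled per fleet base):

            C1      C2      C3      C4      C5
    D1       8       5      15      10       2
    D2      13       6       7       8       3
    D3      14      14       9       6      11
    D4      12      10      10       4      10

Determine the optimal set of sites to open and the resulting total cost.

For any fixed open set, each fleet base goes to its cheapest open site; total = fixed + service.
{D2}: C1→D2 13, C2→D2 6, C3→D2 7, C4→D2 8, C5→D2 3. Service 37; fixed 10; total 47.
{D1, D3}: service 30 + fixed 20 = 50
{D2, D3}: C1→D2 13, C2→D2 6, C3→D2 7, C4→D3 6, C5→D2 3. Service 35; fixed 17; total 52.
{D1, D2, D3, D4}: C1→D1 8, C2→D1 5, C3→D2 7, C4→D4 4, C5→D1 2. Service 26; fixed 44; total 70.
No other subset beats 47.

Open D2 only; minimum total cost 47.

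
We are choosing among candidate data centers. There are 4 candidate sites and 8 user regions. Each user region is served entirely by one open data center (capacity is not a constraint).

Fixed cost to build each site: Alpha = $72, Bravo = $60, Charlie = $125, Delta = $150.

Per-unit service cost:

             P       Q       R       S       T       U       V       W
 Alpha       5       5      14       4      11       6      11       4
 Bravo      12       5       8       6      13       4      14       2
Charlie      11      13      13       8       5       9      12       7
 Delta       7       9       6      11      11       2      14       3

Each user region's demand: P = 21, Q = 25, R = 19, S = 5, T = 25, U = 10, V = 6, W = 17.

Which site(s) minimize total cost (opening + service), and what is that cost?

For any fixed open set, each user region goes to its cheapest open site; total = fixed + service.
{Alpha, Bravo, Charlie}: P→Alpha 5·21=105, Q→Alpha 5·25=125, R→Bravo 8·19=152, S→Alpha 4·5=20, T→Charlie 5·25=125, U→Bravo 4·10=40, V→Alpha 11·6=66, W→Bravo 2·17=34. Service 667; fixed 257; total 924.
{Alpha, Bravo}: service 817 + fixed 132 = 949
{Alpha, Charlie, Delta}: service 626 + fixed 347 = 973
{Alpha, Bravo, Charlie, Delta}: service 609 + fixed 407 = 1016
No other subset beats 924.

Open Alpha, Bravo and Charlie; minimum total cost 924.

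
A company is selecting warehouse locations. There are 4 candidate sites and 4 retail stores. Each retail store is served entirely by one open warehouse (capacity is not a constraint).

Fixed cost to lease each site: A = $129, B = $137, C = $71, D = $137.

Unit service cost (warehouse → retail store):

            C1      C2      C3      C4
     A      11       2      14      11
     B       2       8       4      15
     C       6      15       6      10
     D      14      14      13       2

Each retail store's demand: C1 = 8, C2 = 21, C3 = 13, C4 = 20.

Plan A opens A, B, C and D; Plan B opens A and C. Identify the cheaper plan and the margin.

Plan A: {A, B, C, D}: C1→B 2·8=16, C2→A 2·21=42, C3→B 4·13=52, C4→D 2·20=40. Service 150; fixed 474; total 624.
Plan B: {A, C}: C1→C 6·8=48, C2→A 2·21=42, C3→C 6·13=78, C4→C 10·20=200. Service 368; fixed 200; total 568.
Difference: |624 − 568| = 56.

Plan B is cheaper by 56.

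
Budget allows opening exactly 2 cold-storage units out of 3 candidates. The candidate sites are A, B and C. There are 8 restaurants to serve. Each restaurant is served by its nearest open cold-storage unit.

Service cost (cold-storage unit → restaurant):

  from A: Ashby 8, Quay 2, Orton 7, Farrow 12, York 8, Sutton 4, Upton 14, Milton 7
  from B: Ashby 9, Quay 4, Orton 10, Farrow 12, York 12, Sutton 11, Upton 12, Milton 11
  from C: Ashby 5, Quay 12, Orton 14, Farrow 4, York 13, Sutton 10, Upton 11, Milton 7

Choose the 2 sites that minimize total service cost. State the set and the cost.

With exactly 2 open, each restaurant uses its cheapest among the chosen.
{A, C}: Ashby→C 5, Quay→A 2, Orton→A 7, Farrow→C 4, York→A 8, Sutton→A 4, Upton→C 11, Milton→A 7. Service cost 48.
{A, B}: service cost 60
{B, C}: service cost 63
Among all 3 size-2 choices, {A, C} is lowest.

Choose A and C; total service cost 48.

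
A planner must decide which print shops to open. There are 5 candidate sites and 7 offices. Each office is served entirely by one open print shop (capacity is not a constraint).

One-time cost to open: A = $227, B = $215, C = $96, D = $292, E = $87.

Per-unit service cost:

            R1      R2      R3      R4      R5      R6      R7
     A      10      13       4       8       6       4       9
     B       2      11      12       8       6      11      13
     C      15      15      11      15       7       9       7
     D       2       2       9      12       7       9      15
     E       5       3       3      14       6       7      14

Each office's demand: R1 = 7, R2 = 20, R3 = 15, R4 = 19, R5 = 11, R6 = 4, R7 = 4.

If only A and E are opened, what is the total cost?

Each office is assigned to its cheapest site among the open ones.
{A, E}: R1→E 5·7=35, R2→E 3·20=60, R3→E 3·15=45, R4→A 8·19=152, R5→A 6·11=66, R6→A 4·4=16, R7→A 9·4=36. Service 410; fixed 314; total 724.

Total cost: 724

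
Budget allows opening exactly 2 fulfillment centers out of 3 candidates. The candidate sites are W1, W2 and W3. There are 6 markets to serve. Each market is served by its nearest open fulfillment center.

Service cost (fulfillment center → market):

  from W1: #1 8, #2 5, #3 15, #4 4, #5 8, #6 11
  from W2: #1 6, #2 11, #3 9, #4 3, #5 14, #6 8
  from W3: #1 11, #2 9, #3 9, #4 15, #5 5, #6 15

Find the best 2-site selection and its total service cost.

Choose W1 and W2; total service cost 39.

With exactly 2 open, each market uses its cheapest among the chosen.
{W1, W2}: #1→W2 6, #2→W1 5, #3→W2 9, #4→W2 3, #5→W1 8, #6→W2 8. Service cost 39.
{W2, W3}: service cost 40
{W1, W3}: service cost 42
Among all 3 size-2 choices, {W1, W2} is lowest.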